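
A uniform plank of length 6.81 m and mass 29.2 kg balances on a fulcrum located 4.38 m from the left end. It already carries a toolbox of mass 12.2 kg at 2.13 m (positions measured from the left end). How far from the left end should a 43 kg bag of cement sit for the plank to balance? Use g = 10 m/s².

x ≈ 5.68 m from the left end

Take moments about the fulcrum (at 4.38 m from the left end).
Beam weight: 29.2 × 10 = 292 N down at 3.405 m → arm 0.975 m, τ = 292 × 0.975 = 284.7 N·m counterclockwise.
Toolbox: 12.2 × 10 = 122 N down at 2.13 m → arm 2.25 m, τ = 122 × 2.25 = 274.5 N·m counterclockwise.
Net moment of existing loads = 559.2 N·m counterclockwise.
The bag of cement weighs 43 × 10 = 430 N and must supply an equal clockwise moment, so its lever arm about the fulcrum is 559.2 / 430 = 1.3 m.
That puts it at 4.38 + 1.3 = 5.68 m from the left end.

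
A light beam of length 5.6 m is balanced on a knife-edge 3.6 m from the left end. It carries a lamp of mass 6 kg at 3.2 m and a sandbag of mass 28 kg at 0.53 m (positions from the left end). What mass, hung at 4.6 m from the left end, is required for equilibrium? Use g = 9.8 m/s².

Take moments about the knife-edge (at 3.6 m from the left end).
Lamp: 6 × 9.8 = 58.8 N down at 3.2 m → arm 0.4 m, τ = 58.8 × 0.4 = 23.52 N·m counterclockwise.
Sandbag: 28 × 9.8 = 274.4 N down at 0.53 m → arm 3.07 m, τ = 274.4 × 3.07 = 842.4 N·m counterclockwise.
Net moment of known loads = 865.9 N·m counterclockwise.
An unknown mass m at 4.6 m has arm 1 m; its moment is m·g·1 clockwise.
Balancing moments: m × 9.8 × 1 = 865.9, giving m = 865.9 / (9.8 × 1) = 88.4 kg.

m ≈ 88.4 kg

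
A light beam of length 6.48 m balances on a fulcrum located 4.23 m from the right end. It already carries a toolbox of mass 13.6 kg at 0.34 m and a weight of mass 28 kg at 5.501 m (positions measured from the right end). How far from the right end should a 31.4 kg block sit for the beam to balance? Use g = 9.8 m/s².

Choose the fulcrum (at 4.23 m from the right end) as the axis so the support reaction has zero arm there.
Toolbox: 13.6 × 9.8 = 133.3 N down at 0.34 m → arm 3.89 m, τ = 133.3 × 3.89 = 518.5 N·m clockwise.
Weight: 28 × 9.8 = 274.4 N down at 5.501 m → arm 1.271 m, τ = 274.4 × 1.271 = 348.8 N·m counterclockwise.
Net moment of existing loads = 169.7 N·m clockwise.
The block weighs 31.4 × 9.8 = 307.7 N and must supply an equal counterclockwise moment, so its lever arm about the fulcrum is 169.7 / 307.7 = 0.552 m.
That puts it at 4.23 + 0.552 = 4.78 m from the right end.

x ≈ 4.78 m from the right end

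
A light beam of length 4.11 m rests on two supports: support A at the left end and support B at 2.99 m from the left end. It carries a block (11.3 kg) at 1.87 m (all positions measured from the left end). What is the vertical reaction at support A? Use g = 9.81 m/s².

R_A ≈ 41.5 N

Choose support B as the axis so its reaction then has zero moment arm.
Block: 11.3 × 9.81 = 110.9 N down at 1.87 m → arm 1.12 m, τ = 110.9 × 1.12 = 124.2 N·m counterclockwise.
Net load moment about support B = 124.2 N·m counterclockwise.
Reaction R at support A is upward at 0 m, arm 2.99 m → moment R × 2.99 clockwise.
Setting net torque to zero: R × 2.99 = 124.2 → R = 41.5 N.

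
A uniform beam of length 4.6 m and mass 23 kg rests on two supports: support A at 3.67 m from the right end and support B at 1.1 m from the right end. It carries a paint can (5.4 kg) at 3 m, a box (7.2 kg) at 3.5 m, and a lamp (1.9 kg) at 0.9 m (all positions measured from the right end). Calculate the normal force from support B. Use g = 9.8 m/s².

Choose support A as the axis so its reaction then has zero moment arm.
Beam weight: 23 × 9.8 = 225.4 N down at 2.3 m → arm 1.37 m, τ = 225.4 × 1.37 = 308.8 N·m clockwise.
Paint can: 5.4 × 9.8 = 52.92 N down at 3 m → arm 0.67 m, τ = 52.92 × 0.67 = 35.46 N·m clockwise.
Box: 7.2 × 9.8 = 70.56 N down at 3.5 m → arm 0.17 m, τ = 70.56 × 0.17 = 12 N·m clockwise.
Lamp: 1.9 × 9.8 = 18.62 N down at 0.9 m → arm 2.77 m, τ = 18.62 × 2.77 = 51.58 N·m clockwise.
Net load moment about support A = 407.8 N·m clockwise.
Reaction R at support B is upward at 1.1 m, arm 2.57 m → moment R × 2.57 counterclockwise.
Setting net torque to zero: R × 2.57 = 407.8 → R = 159 N.

R_B ≈ 159 N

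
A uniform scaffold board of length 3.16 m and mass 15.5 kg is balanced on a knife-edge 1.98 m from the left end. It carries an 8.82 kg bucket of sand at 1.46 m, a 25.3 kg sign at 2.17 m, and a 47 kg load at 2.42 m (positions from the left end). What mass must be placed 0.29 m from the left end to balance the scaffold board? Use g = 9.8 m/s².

Choose the knife-edge (at 1.98 m from the left end) as the axis so the support reaction has zero arm there.
Beam weight: 15.5 × 9.8 = 151.9 N down at 1.58 m → arm 0.4 m, τ = 151.9 × 0.4 = 60.76 N·m counterclockwise.
Bucket of sand: 8.82 × 9.8 = 86.44 N down at 1.46 m → arm 0.52 m, τ = 86.44 × 0.52 = 44.95 N·m counterclockwise.
Sign: 25.3 × 9.8 = 247.9 N down at 2.17 m → arm 0.19 m, τ = 247.9 × 0.19 = 47.1 N·m clockwise.
Load: 47 × 9.8 = 460.6 N down at 2.42 m → arm 0.44 m, τ = 460.6 × 0.44 = 202.7 N·m clockwise.
Net moment of known loads = 144.1 N·m clockwise.
An unknown mass m at 0.29 m has arm 1.69 m; its moment is m·g·1.69 counterclockwise.
Setting net torque to zero: m × 9.8 × 1.69 = 144.1 → m = 144.1 / (9.8 × 1.69) = 8.7 kg.

m ≈ 8.7 kg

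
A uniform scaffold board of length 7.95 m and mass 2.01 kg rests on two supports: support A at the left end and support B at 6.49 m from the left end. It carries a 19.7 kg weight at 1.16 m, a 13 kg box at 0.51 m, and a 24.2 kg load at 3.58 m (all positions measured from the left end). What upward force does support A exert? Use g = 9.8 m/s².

Choose support B as the axis so its reaction then has zero moment arm.
Beam weight: 2.01 × 9.8 = 19.7 N down at 3.975 m → arm 2.515 m, τ = 19.7 × 2.515 = 49.55 N·m counterclockwise.
Weight: 19.7 × 9.8 = 193.1 N down at 1.16 m → arm 5.33 m, τ = 193.1 × 5.33 = 1029 N·m counterclockwise.
Box: 13 × 9.8 = 127.4 N down at 0.51 m → arm 5.98 m, τ = 127.4 × 5.98 = 761.9 N·m counterclockwise.
Load: 24.2 × 9.8 = 237.2 N down at 3.58 m → arm 2.91 m, τ = 237.2 × 2.91 = 690.3 N·m counterclockwise.
Net load moment about support B = 2531 N·m counterclockwise.
Reaction R at support A is upward at 0 m, arm 6.49 m → moment R × 6.49 clockwise.
Στ = 0 ⇒ R × 6.49 = 2531 ⇒ R = 390 N.

R_A ≈ 390 N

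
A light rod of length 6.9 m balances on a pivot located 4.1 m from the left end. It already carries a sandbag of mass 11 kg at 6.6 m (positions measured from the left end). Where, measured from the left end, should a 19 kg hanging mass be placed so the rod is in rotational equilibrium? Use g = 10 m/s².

x ≈ 2.65 m from the left end

Sum moments about the pivot (at 4.1 m from the left end) (the support reaction has zero arm there).
Sandbag: 11 × 10 = 110 N down at 6.6 m → arm 2.5 m, τ = 110 × 2.5 = 275 N·m clockwise.
Net moment of existing loads = 275 N·m clockwise.
The hanging mass weighs 19 × 10 = 190 N and must supply an equal counterclockwise moment, so its lever arm about the pivot is 275 / 190 = 1.45 m.
That puts it at 4.1 − 1.45 = 2.65 m from the left end.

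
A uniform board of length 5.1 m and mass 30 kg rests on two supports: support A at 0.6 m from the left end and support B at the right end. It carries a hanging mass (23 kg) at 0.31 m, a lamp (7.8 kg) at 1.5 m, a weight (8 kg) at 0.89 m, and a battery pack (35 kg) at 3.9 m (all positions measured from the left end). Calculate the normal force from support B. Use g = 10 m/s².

About support A:
Beam weight: 30 × 10 = 300 N down at 2.55 m → arm 1.95 m, τ = 300 × 1.95 = 585 N·m clockwise.
Hanging mass: 23 × 10 = 230 N down at 0.31 m → arm 0.29 m, τ = 230 × 0.29 = 66.7 N·m counterclockwise.
Lamp: 7.8 × 10 = 78 N down at 1.5 m → arm 0.9 m, τ = 78 × 0.9 = 70.2 N·m clockwise.
Weight: 8 × 10 = 80 N down at 0.89 m → arm 0.29 m, τ = 80 × 0.29 = 23.2 N·m clockwise.
Battery pack: 35 × 10 = 350 N down at 3.9 m → arm 3.3 m, τ = 350 × 3.3 = 1155 N·m clockwise.
Net load moment about support A = 1767 N·m clockwise.
Reaction R at support B is upward at 5.1 m, arm 4.5 m → moment R × 4.5 counterclockwise.
Setting net torque to zero: R × 4.5 = 1767 → R = 393 N.

R_B ≈ 393 N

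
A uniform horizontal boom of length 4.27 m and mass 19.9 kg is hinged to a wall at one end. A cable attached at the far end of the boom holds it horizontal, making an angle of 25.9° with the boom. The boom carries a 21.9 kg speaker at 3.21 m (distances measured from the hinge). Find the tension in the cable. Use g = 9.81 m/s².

T ≈ 593 N

Taking torques about the hinge:
Beam weight: 19.9 × 9.81 = 195.2 N down at 2.135 m → arm 2.135 m, τ = 195.2 × 2.135 = 416.8 N·m clockwise.
Speaker: 21.9 × 9.81 = 214.8 N down at 3.21 m → arm 3.21 m, τ = 214.8 × 3.21 = 689.5 N·m clockwise.
Total clockwise load moment = 1106 N·m.
The cable tension T acts at 4.27 m; only its component perpendicular to the boom, T sinθ, produces torque. sin 25.9° = 0.4368.
Στ = 0 ⇒ T × 4.27 × 0.4368 = 1106 ⇒ T = 1106 / 1.865 = 593 N.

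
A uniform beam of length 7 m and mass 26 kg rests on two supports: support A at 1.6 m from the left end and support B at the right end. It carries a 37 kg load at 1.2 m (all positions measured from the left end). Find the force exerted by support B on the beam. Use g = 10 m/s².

R_B ≈ 64.1 N

Taking torques about support A:
Beam weight: 26 × 10 = 260 N down at 3.5 m → arm 1.9 m, τ = 260 × 1.9 = 494 N·m clockwise.
Load: 37 × 10 = 370 N down at 1.2 m → arm 0.4 m, τ = 370 × 0.4 = 148 N·m counterclockwise.
Net load moment about support A = 346 N·m clockwise.
Reaction R at support B is upward at 7 m, arm 5.4 m → moment R × 5.4 counterclockwise.
For rotational equilibrium, R × 5.4 = 346, so R = 64.1 N.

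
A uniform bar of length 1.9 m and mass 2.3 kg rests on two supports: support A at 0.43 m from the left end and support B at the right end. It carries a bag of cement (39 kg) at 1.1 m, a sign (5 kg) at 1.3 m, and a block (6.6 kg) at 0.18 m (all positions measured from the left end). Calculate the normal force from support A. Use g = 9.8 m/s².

Taking torques about support B:
Beam weight: 2.3 × 9.8 = 22.54 N down at 0.95 m → arm 0.95 m, τ = 22.54 × 0.95 = 21.41 N·m counterclockwise.
Bag of cement: 39 × 9.8 = 382.2 N down at 1.1 m → arm 0.8 m, τ = 382.2 × 0.8 = 305.8 N·m counterclockwise.
Sign: 5 × 9.8 = 49 N down at 1.3 m → arm 0.6 m, τ = 49 × 0.6 = 29.4 N·m counterclockwise.
Block: 6.6 × 9.8 = 64.68 N down at 0.18 m → arm 1.72 m, τ = 64.68 × 1.72 = 111.2 N·m counterclockwise.
Net load moment about support B = 467.8 N·m counterclockwise.
Reaction R at support A is upward at 0.43 m, arm 1.47 m → moment R × 1.47 clockwise.
Setting net torque to zero: R × 1.47 = 467.8 → R = 318 N.

R_A ≈ 318 N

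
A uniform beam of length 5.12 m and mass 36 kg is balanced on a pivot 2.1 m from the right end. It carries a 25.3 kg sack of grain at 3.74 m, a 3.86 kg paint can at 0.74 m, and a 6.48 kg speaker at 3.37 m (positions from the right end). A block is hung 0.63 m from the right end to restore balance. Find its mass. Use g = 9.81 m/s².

m ≈ 41.5 kg

Sum moments about the pivot (at 2.1 m from the right end) (the support reaction has zero arm there).
Beam weight: 36 × 9.81 = 353.2 N down at 2.56 m → arm 0.46 m, τ = 353.2 × 0.46 = 162.5 N·m counterclockwise.
Sack of grain: 25.3 × 9.81 = 248.2 N down at 3.74 m → arm 1.64 m, τ = 248.2 × 1.64 = 407 N·m counterclockwise.
Paint can: 3.86 × 9.81 = 37.87 N down at 0.74 m → arm 1.36 m, τ = 37.87 × 1.36 = 51.5 N·m clockwise.
Speaker: 6.48 × 9.81 = 63.57 N down at 3.37 m → arm 1.27 m, τ = 63.57 × 1.27 = 80.73 N·m counterclockwise.
Net moment of known loads = 598.7 N·m counterclockwise.
An unknown mass m at 0.63 m has arm 1.47 m; its moment is m·g·1.47 clockwise.
Setting net torque to zero: m × 9.81 × 1.47 = 598.7 → m = 598.7 / (9.81 × 1.47) = 41.5 kg.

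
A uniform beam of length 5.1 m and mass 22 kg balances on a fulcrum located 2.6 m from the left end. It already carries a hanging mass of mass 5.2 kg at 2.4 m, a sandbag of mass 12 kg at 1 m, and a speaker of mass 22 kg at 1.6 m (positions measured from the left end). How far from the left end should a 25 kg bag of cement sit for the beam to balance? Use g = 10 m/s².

Take moments about the fulcrum (at 2.6 m from the left end).
Beam weight: 22 × 10 = 220 N down at 2.55 m → arm 0.05 m, τ = 220 × 0.05 = 11 N·m counterclockwise.
Hanging mass: 5.2 × 10 = 52 N down at 2.4 m → arm 0.2 m, τ = 52 × 0.2 = 10.4 N·m counterclockwise.
Sandbag: 12 × 10 = 120 N down at 1 m → arm 1.6 m, τ = 120 × 1.6 = 192 N·m counterclockwise.
Speaker: 22 × 10 = 220 N down at 1.6 m → arm 1 m, τ = 220 × 1 = 220 N·m counterclockwise.
Net moment of existing loads = 433.4 N·m counterclockwise.
The bag of cement weighs 25 × 10 = 250 N and must supply an equal clockwise moment, so its lever arm about the fulcrum is 433.4 / 250 = 1.73 m.
That puts it at 2.6 + 1.73 = 4.33 m from the left end.

x ≈ 4.33 m from the left end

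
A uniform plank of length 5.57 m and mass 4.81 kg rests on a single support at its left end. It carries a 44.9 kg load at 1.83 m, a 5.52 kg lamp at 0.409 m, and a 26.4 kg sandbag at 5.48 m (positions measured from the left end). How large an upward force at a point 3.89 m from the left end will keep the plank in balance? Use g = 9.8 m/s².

F ≈ 611 N

Sum moments about the left end (the unknown pivot reaction has zero arm there).
Beam weight: 4.81 × 9.8 = 47.14 N down at 2.785 m → arm 2.785 m, τ = 47.14 × 2.785 = 131.3 N·m clockwise.
Load: 44.9 × 9.8 = 440 N down at 1.83 m → arm 1.83 m, τ = 440 × 1.83 = 805.2 N·m clockwise.
Lamp: 5.52 × 9.8 = 54.1 N down at 0.409 m → arm 0.409 m, τ = 54.1 × 0.409 = 22.13 N·m clockwise.
Sandbag: 26.4 × 9.8 = 258.7 N down at 5.48 m → arm 5.48 m, τ = 258.7 × 5.48 = 1418 N·m clockwise.
Net moment of the loads = 2377 N·m clockwise.
The upward force F acts at a point 3.89 m from the left end, arm 3.89 m, giving F × 3.89 counterclockwise.
Balancing moments: F × 3.89 = 2377, giving F = 2377 / 3.89 = 611 N.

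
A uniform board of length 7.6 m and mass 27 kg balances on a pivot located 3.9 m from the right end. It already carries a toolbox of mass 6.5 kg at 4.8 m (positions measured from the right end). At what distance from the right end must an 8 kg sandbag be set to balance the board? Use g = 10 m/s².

Choose the pivot (at 3.9 m from the right end) as the axis so the support reaction has zero arm there.
Beam weight: 27 × 10 = 270 N down at 3.8 m → arm 0.1 m, τ = 270 × 0.1 = 27 N·m clockwise.
Toolbox: 6.5 × 10 = 65 N down at 4.8 m → arm 0.9 m, τ = 65 × 0.9 = 58.5 N·m counterclockwise.
Net moment of existing loads = 31.5 N·m counterclockwise.
The sandbag weighs 8 × 10 = 80 N and must supply an equal clockwise moment, so its lever arm about the pivot is 31.5 / 80 = 0.394 m.
That puts it at 3.9 − 0.394 = 3.51 m from the right end.

x ≈ 3.51 m from the right end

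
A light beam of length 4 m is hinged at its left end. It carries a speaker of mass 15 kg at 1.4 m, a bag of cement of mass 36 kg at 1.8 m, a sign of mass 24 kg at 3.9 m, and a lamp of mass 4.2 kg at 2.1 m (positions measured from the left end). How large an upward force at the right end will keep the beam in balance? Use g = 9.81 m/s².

Choose the left end as the axis so the unknown pivot reaction has zero arm there.
Speaker: 15 × 9.81 = 147.2 N down at 1.4 m → arm 1.4 m, τ = 147.2 × 1.4 = 206.1 N·m clockwise.
Bag of cement: 36 × 9.81 = 353.2 N down at 1.8 m → arm 1.8 m, τ = 353.2 × 1.8 = 635.8 N·m clockwise.
Sign: 24 × 9.81 = 235.4 N down at 3.9 m → arm 3.9 m, τ = 235.4 × 3.9 = 918.1 N·m clockwise.
Lamp: 4.2 × 9.81 = 41.2 N down at 2.1 m → arm 2.1 m, τ = 41.2 × 2.1 = 86.52 N·m clockwise.
Net moment of the loads = 1847 N·m clockwise.
The upward force F acts at the right end, arm 4 m, giving F × 4 counterclockwise.
Στ = 0 ⇒ F × 4 = 1847 ⇒ F = 1847 / 4 = 462 N.

F ≈ 462 N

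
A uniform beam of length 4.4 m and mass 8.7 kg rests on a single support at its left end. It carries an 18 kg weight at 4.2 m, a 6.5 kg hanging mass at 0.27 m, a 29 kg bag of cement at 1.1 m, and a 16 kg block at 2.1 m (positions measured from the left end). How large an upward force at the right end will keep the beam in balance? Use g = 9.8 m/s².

F ≈ 361 N

Take moments about the left end.
Beam weight: 8.7 × 9.8 = 85.26 N down at 2.2 m → arm 2.2 m, τ = 85.26 × 2.2 = 187.6 N·m clockwise.
Weight: 18 × 9.8 = 176.4 N down at 4.2 m → arm 4.2 m, τ = 176.4 × 4.2 = 740.9 N·m clockwise.
Hanging mass: 6.5 × 9.8 = 63.7 N down at 0.27 m → arm 0.27 m, τ = 63.7 × 0.27 = 17.2 N·m clockwise.
Bag of cement: 29 × 9.8 = 284.2 N down at 1.1 m → arm 1.1 m, τ = 284.2 × 1.1 = 312.6 N·m clockwise.
Block: 16 × 9.8 = 156.8 N down at 2.1 m → arm 2.1 m, τ = 156.8 × 2.1 = 329.3 N·m clockwise.
Net moment of the loads = 1588 N·m clockwise.
The upward force F acts at the right end, arm 4.4 m, giving F × 4.4 counterclockwise.
Setting net torque to zero: F × 4.4 = 1588 → F = 1588 / 4.4 = 361 N.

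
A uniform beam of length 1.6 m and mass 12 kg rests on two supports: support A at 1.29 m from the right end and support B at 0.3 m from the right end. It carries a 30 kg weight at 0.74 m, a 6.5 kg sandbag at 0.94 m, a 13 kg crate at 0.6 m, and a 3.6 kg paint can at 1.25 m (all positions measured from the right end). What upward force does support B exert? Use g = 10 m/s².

Choose support A as the axis so its reaction then has zero moment arm.
Beam weight: 12 × 10 = 120 N down at 0.8 m → arm 0.49 m, τ = 120 × 0.49 = 58.8 N·m clockwise.
Weight: 30 × 10 = 300 N down at 0.74 m → arm 0.55 m, τ = 300 × 0.55 = 165 N·m clockwise.
Sandbag: 6.5 × 10 = 65 N down at 0.94 m → arm 0.35 m, τ = 65 × 0.35 = 22.75 N·m clockwise.
Crate: 13 × 10 = 130 N down at 0.6 m → arm 0.69 m, τ = 130 × 0.69 = 89.7 N·m clockwise.
Paint can: 3.6 × 10 = 36 N down at 1.25 m → arm 0.04 m, τ = 36 × 0.04 = 1.44 N·m clockwise.
Net load moment about support A = 337.7 N·m clockwise.
Reaction R at support B is upward at 0.3 m, arm 0.99 m → moment R × 0.99 counterclockwise.
Balancing moments: R × 0.99 = 337.7, giving R = 341 N.

R_B ≈ 341 N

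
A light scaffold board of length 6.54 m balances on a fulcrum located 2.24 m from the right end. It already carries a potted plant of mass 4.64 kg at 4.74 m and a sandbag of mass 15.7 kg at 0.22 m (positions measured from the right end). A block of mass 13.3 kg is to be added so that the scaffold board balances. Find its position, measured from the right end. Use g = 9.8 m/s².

x ≈ 3.75 m from the right end

Take moments about the fulcrum (at 2.24 m from the right end).
Potted plant: 4.64 × 9.8 = 45.47 N down at 4.74 m → arm 2.5 m, τ = 45.47 × 2.5 = 113.7 N·m counterclockwise.
Sandbag: 15.7 × 9.8 = 153.9 N down at 0.22 m → arm 2.02 m, τ = 153.9 × 2.02 = 310.9 N·m clockwise.
Net moment of existing loads = 197.2 N·m clockwise.
The block weighs 13.3 × 9.8 = 130.3 N and must supply an equal counterclockwise moment, so its lever arm about the fulcrum is 197.2 / 130.3 = 1.51 m.
That puts it at 2.24 + 1.51 = 3.75 m from the right end.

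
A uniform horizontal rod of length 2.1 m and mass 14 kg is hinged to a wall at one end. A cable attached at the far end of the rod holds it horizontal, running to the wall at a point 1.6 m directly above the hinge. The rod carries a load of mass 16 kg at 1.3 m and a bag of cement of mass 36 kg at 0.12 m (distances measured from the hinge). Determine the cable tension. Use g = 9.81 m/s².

Choose the hinge as the axis so the unknown hinge reaction has zero arm there.
Beam weight: 14 × 9.81 = 137.3 N down at 1.05 m → arm 1.05 m, τ = 137.3 × 1.05 = 144.2 N·m clockwise.
Load: 16 × 9.81 = 157 N down at 1.3 m → arm 1.3 m, τ = 157 × 1.3 = 204.1 N·m clockwise.
Bag of cement: 36 × 9.81 = 353.2 N down at 0.12 m → arm 0.12 m, τ = 353.2 × 0.12 = 42.38 N·m clockwise.
Total clockwise load moment = 390.7 N·m.
The cable tension T acts at 2.1 m; only its component perpendicular to the rod, T sinθ, produces torque. sinθ = h/√(h²+d²) = 1.6/√(1.6²+2.1²) = 0.606.
Στ = 0 ⇒ T × 2.1 × 0.606 = 390.7 ⇒ T = 390.7 / 1.273 = 307 N.

T ≈ 307 N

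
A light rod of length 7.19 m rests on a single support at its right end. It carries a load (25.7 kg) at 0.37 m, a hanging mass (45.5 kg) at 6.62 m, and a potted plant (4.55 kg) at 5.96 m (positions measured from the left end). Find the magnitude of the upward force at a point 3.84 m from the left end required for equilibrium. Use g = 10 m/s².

F ≈ 617 N

Sum moments about the right end (the unknown pivot reaction has zero arm there).
Load: 25.7 × 10 = 257 N down at 0.37 m → arm 6.82 m, τ = 257 × 6.82 = 1753 N·m counterclockwise.
Hanging mass: 45.5 × 10 = 455 N down at 6.62 m → arm 0.57 m, τ = 455 × 0.57 = 259.3 N·m counterclockwise.
Potted plant: 4.55 × 10 = 45.5 N down at 5.96 m → arm 1.23 m, τ = 45.5 × 1.23 = 55.96 N·m counterclockwise.
Net moment of the loads = 2068 N·m counterclockwise.
The upward force F acts at a point 3.84 m from the left end, arm 3.35 m, giving F × 3.35 clockwise.
Στ = 0 ⇒ F × 3.35 = 2068 ⇒ F = 2068 / 3.35 = 617 N.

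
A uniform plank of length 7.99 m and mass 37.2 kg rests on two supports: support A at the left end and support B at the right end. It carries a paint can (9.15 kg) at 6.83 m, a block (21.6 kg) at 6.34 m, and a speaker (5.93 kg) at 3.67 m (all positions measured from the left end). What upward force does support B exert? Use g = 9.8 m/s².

R_B ≈ 454 N

About support A:
Beam weight: 37.2 × 9.8 = 364.6 N down at 3.995 m → arm 3.995 m, τ = 364.6 × 3.995 = 1457 N·m clockwise.
Paint can: 9.15 × 9.8 = 89.67 N down at 6.83 m → arm 6.83 m, τ = 89.67 × 6.83 = 612.4 N·m clockwise.
Block: 21.6 × 9.8 = 211.7 N down at 6.34 m → arm 6.34 m, τ = 211.7 × 6.34 = 1342 N·m clockwise.
Speaker: 5.93 × 9.8 = 58.11 N down at 3.67 m → arm 3.67 m, τ = 58.11 × 3.67 = 213.3 N·m clockwise.
Net load moment about support A = 3625 N·m clockwise.
Reaction R at support B is upward at 7.99 m, arm 7.99 m → moment R × 7.99 counterclockwise.
Στ = 0 ⇒ R × 7.99 = 3625 ⇒ R = 454 N.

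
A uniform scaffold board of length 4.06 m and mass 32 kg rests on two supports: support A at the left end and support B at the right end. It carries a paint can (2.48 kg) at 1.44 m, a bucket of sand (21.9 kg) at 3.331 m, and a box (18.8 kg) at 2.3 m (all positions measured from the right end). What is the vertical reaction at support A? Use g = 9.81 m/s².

Taking torques about support B:
Beam weight: 32 × 9.81 = 313.9 N down at 2.03 m → arm 2.03 m, τ = 313.9 × 2.03 = 637.2 N·m counterclockwise.
Paint can: 2.48 × 9.81 = 24.33 N down at 1.44 m → arm 1.44 m, τ = 24.33 × 1.44 = 35.04 N·m counterclockwise.
Bucket of sand: 21.9 × 9.81 = 214.8 N down at 3.331 m → arm 3.331 m, τ = 214.8 × 3.331 = 715.5 N·m counterclockwise.
Box: 18.8 × 9.81 = 184.4 N down at 2.3 m → arm 2.3 m, τ = 184.4 × 2.3 = 424.1 N·m counterclockwise.
Net load moment about support B = 1812 N·m counterclockwise.
Reaction R at support A is upward at 4.06 m, arm 4.06 m → moment R × 4.06 clockwise.
Setting net torque to zero: R × 4.06 = 1812 → R = 446 N.

R_A ≈ 446 N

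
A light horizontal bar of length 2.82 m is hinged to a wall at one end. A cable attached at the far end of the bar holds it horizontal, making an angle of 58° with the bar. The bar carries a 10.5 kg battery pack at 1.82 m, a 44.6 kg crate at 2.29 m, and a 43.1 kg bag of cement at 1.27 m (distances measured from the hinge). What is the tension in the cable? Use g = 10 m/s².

T ≈ 736 N

Sum moments about the hinge (the unknown hinge reaction has zero arm there).
Battery pack: 10.5 × 10 = 105 N down at 1.82 m → arm 1.82 m, τ = 105 × 1.82 = 191.1 N·m clockwise.
Crate: 44.6 × 10 = 446 N down at 2.29 m → arm 2.29 m, τ = 446 × 2.29 = 1021 N·m clockwise.
Bag of cement: 43.1 × 10 = 431 N down at 1.27 m → arm 1.27 m, τ = 431 × 1.27 = 547.4 N·m clockwise.
Total clockwise load moment = 1760 N·m.
The cable tension T acts at 2.82 m; only its component perpendicular to the bar, T sinθ, produces torque. sin 58° = 0.848.
For rotational equilibrium, T × 2.82 × 0.848 = 1760, so T = 1760 / 2.391 = 736 N.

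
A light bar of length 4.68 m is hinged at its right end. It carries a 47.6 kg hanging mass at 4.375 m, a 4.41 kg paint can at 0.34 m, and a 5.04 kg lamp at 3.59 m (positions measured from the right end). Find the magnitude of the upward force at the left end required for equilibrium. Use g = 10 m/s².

Take moments about the right end.
Hanging mass: 47.6 × 10 = 476 N down at 4.375 m → arm 4.375 m, τ = 476 × 4.375 = 2082 N·m counterclockwise.
Paint can: 4.41 × 10 = 44.1 N down at 0.34 m → arm 0.34 m, τ = 44.1 × 0.34 = 14.99 N·m counterclockwise.
Lamp: 5.04 × 10 = 50.4 N down at 3.59 m → arm 3.59 m, τ = 50.4 × 3.59 = 180.9 N·m counterclockwise.
Net moment of the loads = 2278 N·m counterclockwise.
The upward force F acts at the left end, arm 4.68 m, giving F × 4.68 clockwise.
Setting net torque to zero: F × 4.68 = 2278 → F = 2278 / 4.68 = 487 N.

F ≈ 487 N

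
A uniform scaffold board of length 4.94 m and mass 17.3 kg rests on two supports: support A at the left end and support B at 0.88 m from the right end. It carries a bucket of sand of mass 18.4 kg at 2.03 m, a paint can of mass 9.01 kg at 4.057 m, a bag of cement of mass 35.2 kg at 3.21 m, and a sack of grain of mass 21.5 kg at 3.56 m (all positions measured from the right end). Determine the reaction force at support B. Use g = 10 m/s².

Take moments about support A.
Beam weight: 17.3 × 10 = 173 N down at 2.47 m → arm 2.47 m, τ = 173 × 2.47 = 427.3 N·m clockwise.
Bucket of sand: 18.4 × 10 = 184 N down at 2.03 m → arm 2.91 m, τ = 184 × 2.91 = 535.4 N·m clockwise.
Paint can: 9.01 × 10 = 90.1 N down at 4.057 m → arm 0.883 m, τ = 90.1 × 0.883 = 79.56 N·m clockwise.
Bag of cement: 35.2 × 10 = 352 N down at 3.21 m → arm 1.73 m, τ = 352 × 1.73 = 609 N·m clockwise.
Sack of grain: 21.5 × 10 = 215 N down at 3.56 m → arm 1.38 m, τ = 215 × 1.38 = 296.7 N·m clockwise.
Net load moment about support A = 1948 N·m clockwise.
Reaction R at support B is upward at 0.88 m, arm 4.06 m → moment R × 4.06 counterclockwise.
Balancing moments: R × 4.06 = 1948, giving R = 480 N.

R_B ≈ 480 N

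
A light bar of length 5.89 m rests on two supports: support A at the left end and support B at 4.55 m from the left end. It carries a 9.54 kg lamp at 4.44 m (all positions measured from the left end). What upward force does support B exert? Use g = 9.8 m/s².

R_B ≈ 91.2 N

Take moments about support A.
Lamp: 9.54 × 9.8 = 93.49 N down at 4.44 m → arm 4.44 m, τ = 93.49 × 4.44 = 415.1 N·m clockwise.
Net load moment about support A = 415.1 N·m clockwise.
Reaction R at support B is upward at 4.55 m, arm 4.55 m → moment R × 4.55 counterclockwise.
Balancing moments: R × 4.55 = 415.1, giving R = 91.2 N.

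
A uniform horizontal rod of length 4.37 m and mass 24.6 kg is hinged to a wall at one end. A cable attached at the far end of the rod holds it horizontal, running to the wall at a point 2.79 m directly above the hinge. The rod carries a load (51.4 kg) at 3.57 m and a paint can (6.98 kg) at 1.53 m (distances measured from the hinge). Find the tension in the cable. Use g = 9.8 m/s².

T ≈ 1030 N

About the hinge:
Beam weight: 24.6 × 9.8 = 241.1 N down at 2.185 m → arm 2.185 m, τ = 241.1 × 2.185 = 526.8 N·m clockwise.
Load: 51.4 × 9.8 = 503.7 N down at 3.57 m → arm 3.57 m, τ = 503.7 × 3.57 = 1798 N·m clockwise.
Paint can: 6.98 × 9.8 = 68.4 N down at 1.53 m → arm 1.53 m, τ = 68.4 × 1.53 = 104.7 N·m clockwise.
Total clockwise load moment = 2430 N·m.
The cable tension T acts at 4.37 m; only its component perpendicular to the rod, T sinθ, produces torque. sinθ = h/√(h²+d²) = 2.79/√(2.79²+4.37²) = 0.5381.
Balancing moments: T × 4.37 × 0.5381 = 2430, giving T = 2430 / 2.351 = 1030 N.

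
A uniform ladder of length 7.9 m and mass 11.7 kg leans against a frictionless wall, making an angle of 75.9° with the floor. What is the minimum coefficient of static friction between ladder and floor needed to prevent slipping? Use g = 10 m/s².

About the foot of the ladder:
Ladder weight 11.7×10 = 117 N acts at 3.95 m along the ladder; its horizontal arm is 3.95·cos75.9° = 0.9623 m → τ = 112.6 N·m clockwise.
Wall normal N acts horizontally at the top; its moment arm is the height L sinθ = 7.9·sin75.9° = 7.662 m, counterclockwise.
Στ = 0 ⇒ N × 7.662 = 112.6 ⇒ N = 14.7 N.
ΣFx = 0 ⇒ f = N_wall = 14.7 N. ΣFy = 0 ⇒ N_floor = 117 N.
μ_min = f / N_floor = 14.7 / 117 = 0.126.

μ_min ≈ 0.126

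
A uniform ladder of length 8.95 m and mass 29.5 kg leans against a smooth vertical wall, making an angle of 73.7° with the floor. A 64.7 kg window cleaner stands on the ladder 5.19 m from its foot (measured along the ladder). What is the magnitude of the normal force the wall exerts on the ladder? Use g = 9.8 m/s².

N_wall ≈ 150 N

About the foot of the ladder:
Ladder weight 29.5×9.8 = 289.1 N acts at 4.475 m along the ladder; its horizontal arm is 4.475·cos73.7° = 1.256 m → τ = 363.1 N·m clockwise.
Window cleaner: 64.7×9.8 = 634.1 N at 5.19 m → arm 1.457 m → τ = 923.9 N·m clockwise.
Wall normal N acts horizontally at the top; its moment arm is the height L sinθ = 8.95·sin73.7° = 8.59 m, counterclockwise.
Setting net torque to zero: N × 8.59 = 1287 → N = 150 N.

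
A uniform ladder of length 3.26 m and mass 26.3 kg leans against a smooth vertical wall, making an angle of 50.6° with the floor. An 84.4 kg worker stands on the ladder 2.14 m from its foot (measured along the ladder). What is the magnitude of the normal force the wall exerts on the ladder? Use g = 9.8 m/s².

N_wall ≈ 552 N

Take moments about the foot of the ladder.
Ladder weight 26.3×9.8 = 257.7 N acts at 1.63 m along the ladder; its horizontal arm is 1.63·cos50.6° = 1.035 m → τ = 266.7 N·m clockwise.
Worker: 84.4×9.8 = 827.1 N at 2.14 m → arm 1.358 m → τ = 1123 N·m clockwise.
Wall normal N acts horizontally at the top; its moment arm is the height L sinθ = 3.26·sin50.6° = 2.519 m, counterclockwise.
Setting net torque to zero: N × 2.519 = 1390 → N = 552 N.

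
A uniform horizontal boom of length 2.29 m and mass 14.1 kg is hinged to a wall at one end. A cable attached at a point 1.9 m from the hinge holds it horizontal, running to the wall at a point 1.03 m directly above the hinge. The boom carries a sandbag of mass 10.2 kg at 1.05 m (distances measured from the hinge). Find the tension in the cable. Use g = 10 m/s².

Taking torques about the hinge:
Beam weight: 14.1 × 10 = 141 N down at 1.145 m → arm 1.145 m, τ = 141 × 1.145 = 161.4 N·m clockwise.
Sandbag: 10.2 × 10 = 102 N down at 1.05 m → arm 1.05 m, τ = 102 × 1.05 = 107.1 N·m clockwise.
Total clockwise load moment = 268.5 N·m.
The cable tension T acts at 1.9 m; only its component perpendicular to the boom, T sinθ, produces torque. sinθ = h/√(h²+d²) = 1.03/√(1.03²+1.9²) = 0.4766.
Balancing moments: T × 1.9 × 0.4766 = 268.5, giving T = 268.5 / 0.9055 = 297 N.

T ≈ 297 N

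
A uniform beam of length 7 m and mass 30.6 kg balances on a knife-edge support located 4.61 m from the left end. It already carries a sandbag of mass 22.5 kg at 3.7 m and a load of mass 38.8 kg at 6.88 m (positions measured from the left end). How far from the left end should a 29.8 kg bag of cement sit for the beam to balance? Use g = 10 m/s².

Sum moments about the knife-edge support (at 4.61 m from the left end) (the support reaction has zero arm there).
Beam weight: 30.6 × 10 = 306 N down at 3.5 m → arm 1.11 m, τ = 306 × 1.11 = 339.7 N·m counterclockwise.
Sandbag: 22.5 × 10 = 225 N down at 3.7 m → arm 0.91 m, τ = 225 × 0.91 = 204.8 N·m counterclockwise.
Load: 38.8 × 10 = 388 N down at 6.88 m → arm 2.27 m, τ = 388 × 2.27 = 880.8 N·m clockwise.
Net moment of existing loads = 336.3 N·m clockwise.
The bag of cement weighs 29.8 × 10 = 298 N and must supply an equal counterclockwise moment, so its lever arm about the knife-edge support is 336.3 / 298 = 1.13 m.
That puts it at 4.61 − 1.13 = 3.48 m from the left end.

x ≈ 3.48 m from the left end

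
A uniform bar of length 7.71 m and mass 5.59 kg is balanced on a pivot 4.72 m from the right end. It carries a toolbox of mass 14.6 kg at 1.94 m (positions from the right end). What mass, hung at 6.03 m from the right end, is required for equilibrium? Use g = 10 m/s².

Taking torques about the pivot (at 4.72 m from the right end):
Beam weight: 5.59 × 10 = 55.9 N down at 3.855 m → arm 0.865 m, τ = 55.9 × 0.865 = 48.35 N·m clockwise.
Toolbox: 14.6 × 10 = 146 N down at 1.94 m → arm 2.78 m, τ = 146 × 2.78 = 405.9 N·m clockwise.
Net moment of known loads = 454.2 N·m clockwise.
An unknown mass m at 6.03 m has arm 1.31 m; its moment is m·g·1.31 counterclockwise.
Setting net torque to zero: m × 10 × 1.31 = 454.2 → m = 454.2 / (10 × 1.31) = 34.7 kg.

m ≈ 34.7 kg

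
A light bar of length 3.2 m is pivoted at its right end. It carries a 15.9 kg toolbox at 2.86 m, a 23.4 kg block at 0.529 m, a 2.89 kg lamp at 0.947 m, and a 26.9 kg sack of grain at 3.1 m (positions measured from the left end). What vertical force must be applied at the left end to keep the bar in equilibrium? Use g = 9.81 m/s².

F ≈ 236 N

Take moments about the right end.
Toolbox: 15.9 × 9.81 = 156 N down at 2.86 m → arm 0.34 m, τ = 156 × 0.34 = 53.04 N·m counterclockwise.
Block: 23.4 × 9.81 = 229.6 N down at 0.529 m → arm 2.671 m, τ = 229.6 × 2.671 = 613.3 N·m counterclockwise.
Lamp: 2.89 × 9.81 = 28.35 N down at 0.947 m → arm 2.253 m, τ = 28.35 × 2.253 = 63.87 N·m counterclockwise.
Sack of grain: 26.9 × 9.81 = 263.9 N down at 3.1 m → arm 0.1 m, τ = 263.9 × 0.1 = 26.39 N·m counterclockwise.
Net moment of the loads = 756.6 N·m counterclockwise.
The upward force F acts at the left end, arm 3.2 m, giving F × 3.2 clockwise.
Setting net torque to zero: F × 3.2 = 756.6 → F = 756.6 / 3.2 = 236 N.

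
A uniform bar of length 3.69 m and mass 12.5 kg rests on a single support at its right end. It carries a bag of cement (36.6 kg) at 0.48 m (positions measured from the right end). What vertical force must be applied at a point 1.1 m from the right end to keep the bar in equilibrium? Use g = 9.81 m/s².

Take moments about the right end.
Beam weight: 12.5 × 9.81 = 122.6 N down at 1.845 m → arm 1.845 m, τ = 122.6 × 1.845 = 226.2 N·m counterclockwise.
Bag of cement: 36.6 × 9.81 = 359 N down at 0.48 m → arm 0.48 m, τ = 359 × 0.48 = 172.3 N·m counterclockwise.
Net moment of the loads = 398.5 N·m counterclockwise.
The upward force F acts at a point 1.1 m from the right end, arm 1.1 m, giving F × 1.1 clockwise.
Setting net torque to zero: F × 1.1 = 398.5 → F = 398.5 / 1.1 = 362 N.

F ≈ 362 N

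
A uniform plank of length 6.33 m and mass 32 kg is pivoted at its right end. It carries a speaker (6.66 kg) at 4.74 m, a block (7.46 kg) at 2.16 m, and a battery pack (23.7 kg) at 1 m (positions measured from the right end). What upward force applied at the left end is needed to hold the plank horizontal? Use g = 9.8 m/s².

F ≈ 267 N

Taking torques about the right end:
Beam weight: 32 × 9.8 = 313.6 N down at 3.165 m → arm 3.165 m, τ = 313.6 × 3.165 = 992.5 N·m counterclockwise.
Speaker: 6.66 × 9.8 = 65.27 N down at 4.74 m → arm 4.74 m, τ = 65.27 × 4.74 = 309.4 N·m counterclockwise.
Block: 7.46 × 9.8 = 73.11 N down at 2.16 m → arm 2.16 m, τ = 73.11 × 2.16 = 157.9 N·m counterclockwise.
Battery pack: 23.7 × 9.8 = 232.3 N down at 1 m → arm 1 m, τ = 232.3 × 1 = 232.3 N·m counterclockwise.
Net moment of the loads = 1692 N·m counterclockwise.
The upward force F acts at the left end, arm 6.33 m, giving F × 6.33 clockwise.
Στ = 0 ⇒ F × 6.33 = 1692 ⇒ F = 1692 / 6.33 = 267 N.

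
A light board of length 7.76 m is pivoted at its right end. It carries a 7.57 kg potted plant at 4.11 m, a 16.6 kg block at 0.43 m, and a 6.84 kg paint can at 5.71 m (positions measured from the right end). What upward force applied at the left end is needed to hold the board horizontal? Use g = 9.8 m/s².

F ≈ 97.6 N

Choose the right end as the axis so the unknown pivot reaction has zero arm there.
Potted plant: 7.57 × 9.8 = 74.19 N down at 4.11 m → arm 4.11 m, τ = 74.19 × 4.11 = 304.9 N·m counterclockwise.
Block: 16.6 × 9.8 = 162.7 N down at 0.43 m → arm 0.43 m, τ = 162.7 × 0.43 = 69.96 N·m counterclockwise.
Paint can: 6.84 × 9.8 = 67.03 N down at 5.71 m → arm 5.71 m, τ = 67.03 × 5.71 = 382.7 N·m counterclockwise.
Net moment of the loads = 757.6 N·m counterclockwise.
The upward force F acts at the left end, arm 7.76 m, giving F × 7.76 clockwise.
For rotational equilibrium, F × 7.76 = 757.6, so F = 757.6 / 7.76 = 97.6 N.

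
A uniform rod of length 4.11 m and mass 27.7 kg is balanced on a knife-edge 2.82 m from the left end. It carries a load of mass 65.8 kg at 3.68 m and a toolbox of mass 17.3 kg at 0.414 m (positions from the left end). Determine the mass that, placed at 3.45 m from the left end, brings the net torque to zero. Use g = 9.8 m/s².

Taking torques about the knife-edge (at 2.82 m from the left end):
Beam weight: 27.7 × 9.8 = 271.5 N down at 2.055 m → arm 0.765 m, τ = 271.5 × 0.765 = 207.7 N·m counterclockwise.
Load: 65.8 × 9.8 = 644.8 N down at 3.68 m → arm 0.86 m, τ = 644.8 × 0.86 = 554.5 N·m clockwise.
Toolbox: 17.3 × 9.8 = 169.5 N down at 0.414 m → arm 2.406 m, τ = 169.5 × 2.406 = 407.8 N·m counterclockwise.
Net moment of known loads = 61 N·m counterclockwise.
An unknown mass m at 3.45 m has arm 0.63 m; its moment is m·g·0.63 clockwise.
For rotational equilibrium, m × 9.8 × 0.63 = 61, so m = 61 / (9.8 × 0.63) = 9.88 kg.

m ≈ 9.88 kg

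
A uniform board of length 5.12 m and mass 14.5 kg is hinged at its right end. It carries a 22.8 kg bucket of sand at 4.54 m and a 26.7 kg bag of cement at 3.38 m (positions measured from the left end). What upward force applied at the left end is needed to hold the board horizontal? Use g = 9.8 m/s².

F ≈ 185 N

Take moments about the right end.
Beam weight: 14.5 × 9.8 = 142.1 N down at 2.56 m → arm 2.56 m, τ = 142.1 × 2.56 = 363.8 N·m counterclockwise.
Bucket of sand: 22.8 × 9.8 = 223.4 N down at 4.54 m → arm 0.58 m, τ = 223.4 × 0.58 = 129.6 N·m counterclockwise.
Bag of cement: 26.7 × 9.8 = 261.7 N down at 3.38 m → arm 1.74 m, τ = 261.7 × 1.74 = 455.4 N·m counterclockwise.
Net moment of the loads = 948.8 N·m counterclockwise.
The upward force F acts at the left end, arm 5.12 m, giving F × 5.12 clockwise.
For rotational equilibrium, F × 5.12 = 948.8, so F = 948.8 / 5.12 = 185 N.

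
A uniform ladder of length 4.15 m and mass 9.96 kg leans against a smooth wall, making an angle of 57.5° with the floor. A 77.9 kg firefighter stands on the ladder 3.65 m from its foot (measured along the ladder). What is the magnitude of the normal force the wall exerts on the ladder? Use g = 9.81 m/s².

N_wall ≈ 459 N

Choose the foot of the ladder as the axis so the floor normal and friction both act there and drop out.
Ladder weight 9.96×9.81 = 97.71 N acts at 2.075 m along the ladder; its horizontal arm is 2.075·cos57.5° = 1.115 m → τ = 108.9 N·m clockwise.
Firefighter: 77.9×9.81 = 764.2 N at 3.65 m → arm 1.961 m → τ = 1499 N·m clockwise.
Wall normal N acts horizontally at the top; its moment arm is the height L sinθ = 4.15·sin57.5° = 3.5 m, counterclockwise.
Setting net torque to zero: N × 3.5 = 1608 → N = 459 N.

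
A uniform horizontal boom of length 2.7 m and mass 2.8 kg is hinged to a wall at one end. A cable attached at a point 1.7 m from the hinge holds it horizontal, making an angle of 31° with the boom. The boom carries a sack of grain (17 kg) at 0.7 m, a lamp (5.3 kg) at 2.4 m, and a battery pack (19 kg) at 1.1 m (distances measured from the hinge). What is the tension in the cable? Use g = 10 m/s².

Take moments about the hinge.
Beam weight: 2.8 × 10 = 28 N down at 1.35 m → arm 1.35 m, τ = 28 × 1.35 = 37.8 N·m clockwise.
Sack of grain: 17 × 10 = 170 N down at 0.7 m → arm 0.7 m, τ = 170 × 0.7 = 119 N·m clockwise.
Lamp: 5.3 × 10 = 53 N down at 2.4 m → arm 2.4 m, τ = 53 × 2.4 = 127.2 N·m clockwise.
Battery pack: 19 × 10 = 190 N down at 1.1 m → arm 1.1 m, τ = 190 × 1.1 = 209 N·m clockwise.
Total clockwise load moment = 493 N·m.
The cable tension T acts at 1.7 m; only its component perpendicular to the boom, T sinθ, produces torque. sin 31° = 0.515.
Balancing moments: T × 1.7 × 0.515 = 493, giving T = 493 / 0.8755 = 563 N.

T ≈ 563 N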